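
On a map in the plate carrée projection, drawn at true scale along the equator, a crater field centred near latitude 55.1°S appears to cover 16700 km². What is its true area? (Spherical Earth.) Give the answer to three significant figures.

In the plate carrée (x = Rλ, y = Rφ), meridians are true-scale (h = 1) and parallels are stretched by k = sec φ.
Areal scale = h·k = 1 × sec φ; at 55.1°, h = 1.000, k = 1.748, so h·k = 1.748.
True area = apparent / (areal scale) = 16700 / 1.748 ≈ 9550 km².

9550 km²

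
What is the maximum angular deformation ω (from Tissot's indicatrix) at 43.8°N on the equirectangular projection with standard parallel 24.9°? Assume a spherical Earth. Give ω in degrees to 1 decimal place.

13.1°

In the equirectangular projection with standard parallel φ₀ = 24.9° (x = Rλ cos φ₀, y = Rφ), meridians are true-scale (h = 1) and the parallel scale is k = cos φ₀ / cos φ.
At 43.8°: h = 1.000, k = 1.257; principal scales a = 1.257, b = 1.000.
sin(ω/2) = (a − b)/(a + b) = 0.2567/2.257 = 0.1138, so ω = 2 arcsin(0.1138) ≈ 13.1°.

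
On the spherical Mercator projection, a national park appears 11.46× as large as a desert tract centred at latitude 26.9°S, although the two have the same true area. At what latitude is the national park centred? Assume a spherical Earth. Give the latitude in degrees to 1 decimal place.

Mercator areal scale is sec²φ, so apparent-area ratio = sec²φ₁ / sec²φ₂ = cos²φ₂ / cos²φ₁.
cos²φ₂ / cos²φ₁ = 11.46  ⇒  cos φ₁ = cos 26.9° / √11.46 = 0.8918/3.385 = 0.2634.
φ₁ = arccos(0.2634) ≈ 74.7°.

74.7°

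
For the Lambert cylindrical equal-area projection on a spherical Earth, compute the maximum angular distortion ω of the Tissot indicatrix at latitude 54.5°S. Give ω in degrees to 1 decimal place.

59.4°

The Lambert cylindrical equal-area projection is the cylindrical equal-area projection with its standard parallel at the equator (φ₀ = 0). For cylindrical equal-area with standard parallel φ₀, h = cos φ / cos φ₀ and k = cos φ₀ / cos φ, so h·k = 1.
At 54.5°: h = 0.5807, k = 1.722; principal scales a = 1.722, b = 0.5807.
sin(ω/2) = (a − b)/(a + b) = 1.141/2.303 = 0.4956, so ω = 2 arcsin(0.4956) ≈ 59.4°.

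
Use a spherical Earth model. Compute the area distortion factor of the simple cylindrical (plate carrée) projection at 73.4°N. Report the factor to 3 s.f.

For the equirectangular projection with φ₀ = 0 (plate carrée), h = 1 along meridians and k = sec φ along parallels.
Areal scale = h·k = 1 × sec φ; at 73.4°, h = 1.000, k = 3.500, so h·k = 3.500.

3.50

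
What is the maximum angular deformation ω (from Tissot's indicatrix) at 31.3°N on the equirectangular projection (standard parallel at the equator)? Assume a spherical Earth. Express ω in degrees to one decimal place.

Plate carrée maps x = Rλ, y = Rφ. The meridian scale is h = 1 and the parallel scale is k = 1/cos φ = sec φ.
At 31.3°: h = 1.000, k = 1.170; principal scales a = 1.170, b = 1.000.
sin(ω/2) = (a − b)/(a + b) = 0.1703/2.170 = 0.07848, so ω = 2 arcsin(0.07848) ≈ 9.0°.

9.0°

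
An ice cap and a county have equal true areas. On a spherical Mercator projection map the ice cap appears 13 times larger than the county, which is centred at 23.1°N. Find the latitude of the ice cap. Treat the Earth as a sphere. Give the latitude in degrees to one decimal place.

On Mercator, (apparent₁)/(apparent₂) = sec²φ₁ / sec²φ₂ when true areas are equal.
cos²φ₂ / cos²φ₁ = 13  ⇒  cos φ₁ = cos 23.1° / √13 = 0.9198/3.606 = 0.2551.
φ₁ = arccos(0.2551) ≈ 75.2°.

75.2°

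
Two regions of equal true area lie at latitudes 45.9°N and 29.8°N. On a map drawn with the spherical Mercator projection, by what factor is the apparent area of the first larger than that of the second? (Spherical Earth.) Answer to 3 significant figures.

On Mercator, area is exaggerated by sec²φ = 1/cos²φ.
At 45.9°: sec²(45.9°) = 1/0.6959² = 2.065.
At 29.8°: sec²(29.8°) = 1/0.8678² = 1.328.
Ratio = 2.065/1.328 = cos²(29.8°)/cos²(45.9°) ≈ 1.55.

1.55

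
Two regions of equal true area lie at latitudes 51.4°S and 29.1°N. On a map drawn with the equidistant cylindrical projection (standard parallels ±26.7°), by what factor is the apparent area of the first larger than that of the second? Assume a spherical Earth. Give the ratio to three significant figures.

1.40

With standard parallel φ₀ = 26.7°, the equirectangular projection gives x = Rλ cos φ₀, y = Rφ, so h = 1 and k = cos 26.7° / cos φ.
Areal scale at 51.4°: h·k = 1.000 × 1.432 = 1.432.
Areal scale at 29.1°: h·k = 1.000 × 1.022 = 1.022.
Ratio = 1.432/1.022 ≈ 1.40.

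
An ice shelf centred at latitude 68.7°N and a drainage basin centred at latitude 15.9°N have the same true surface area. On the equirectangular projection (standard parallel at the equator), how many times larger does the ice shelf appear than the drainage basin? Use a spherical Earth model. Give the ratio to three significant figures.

2.65

Plate carrée maps x = Rλ, y = Rφ. The meridian scale is h = 1 and the parallel scale is k = 1/cos φ = sec φ.
Areal scale at 68.7°: h·k = 1.000 × 2.753 = 2.753.
Areal scale at 15.9°: h·k = 1.000 × 1.040 = 1.040.
Ratio = 2.753/1.040 ≈ 2.65.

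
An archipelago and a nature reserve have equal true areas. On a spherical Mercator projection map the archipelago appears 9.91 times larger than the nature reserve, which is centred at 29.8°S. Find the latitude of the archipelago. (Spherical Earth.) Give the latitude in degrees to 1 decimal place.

74.0°

Mercator areal scale is sec²φ, so apparent-area ratio = sec²φ₁ / sec²φ₂ = cos²φ₂ / cos²φ₁.
cos²φ₂ / cos²φ₁ = 9.91  ⇒  cos φ₁ = cos 29.8° / √9.91 = 0.8678/3.148 = 0.2757.
φ₁ = arccos(0.2757) ≈ 74.0°.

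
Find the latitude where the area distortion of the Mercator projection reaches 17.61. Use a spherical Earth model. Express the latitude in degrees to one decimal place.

76.2°

Mercator areal scale is sec²φ.
sec²φ = 17.61  ⇒  cos²φ = 0.05679  ⇒  cos φ = 0.2383.
φ = arccos(0.2383) ≈ 76.2°.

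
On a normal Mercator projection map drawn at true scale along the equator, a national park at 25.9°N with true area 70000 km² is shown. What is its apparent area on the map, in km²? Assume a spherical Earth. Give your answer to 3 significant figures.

Mercator is conformal, so the point scale is isotropic: h = k = sec φ = 1/cos φ.
Areal scale = k² = sec²φ = 1/cos²(25.9°) = 1/0.8996² = 1.236.
Apparent area = 70000 × 1.236 ≈ 86500 km².

86500 km²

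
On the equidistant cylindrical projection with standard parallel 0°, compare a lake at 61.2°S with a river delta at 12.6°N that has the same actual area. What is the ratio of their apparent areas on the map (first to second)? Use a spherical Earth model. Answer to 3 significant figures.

2.03

For the equirectangular projection with φ₀ = 0 (plate carrée), h = 1 along meridians and k = sec φ along parallels.
Areal scale at 61.2°: h·k = 1.000 × 2.076 = 2.076.
Areal scale at 12.6°: h·k = 1.000 × 1.025 = 1.025.
Ratio = 2.076/1.025 ≈ 2.03.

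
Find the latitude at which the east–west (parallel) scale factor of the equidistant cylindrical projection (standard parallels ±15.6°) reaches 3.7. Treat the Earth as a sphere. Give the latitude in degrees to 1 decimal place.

The equidistant cylindrical projection with φ₀ = 15.6° has h = 1 (meridians true) and k = cos φ₀ / cos φ along parallels.
k = cos φ₀ / cos φ = 3.7  ⇒  cos φ = cos 15.6° / 3.7 = 0.2603.
φ = arccos(0.2603) ≈ 74.9°.

74.9°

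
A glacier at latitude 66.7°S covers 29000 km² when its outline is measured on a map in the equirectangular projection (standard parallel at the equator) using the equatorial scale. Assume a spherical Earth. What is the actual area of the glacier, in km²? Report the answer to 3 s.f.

Plate carrée maps x = Rλ, y = Rφ. The meridian scale is h = 1 and the parallel scale is k = 1/cos φ = sec φ.
Areal scale = h·k = 1 × sec φ; at 66.7°, h = 1.000, k = 2.528, so h·k = 2.528.
True area = apparent / (areal scale) = 29000 / 2.528 ≈ 11500 km².

11500 km²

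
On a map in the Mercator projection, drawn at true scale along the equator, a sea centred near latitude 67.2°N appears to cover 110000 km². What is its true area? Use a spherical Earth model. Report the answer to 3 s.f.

16500 km²

The Mercator projection is conformal; its linear scale factor is the same in every direction and equals sec φ = 1/cos φ.
Areal scale = k² = sec²φ = 1/cos²(67.2°) = 1/0.3875² = 6.659.
True area = apparent / (areal scale) = 110000 / 6.659 ≈ 16500 km².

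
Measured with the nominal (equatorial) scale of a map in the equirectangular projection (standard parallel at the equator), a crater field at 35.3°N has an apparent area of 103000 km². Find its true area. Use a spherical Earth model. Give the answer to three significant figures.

For the equirectangular projection with φ₀ = 0 (plate carrée), h = 1 along meridians and k = sec φ along parallels.
Areal scale = h·k = 1 × sec φ; at 35.3°, h = 1.000, k = 1.225, so h·k = 1.225.
True area = apparent / (areal scale) = 103000 / 1.225 ≈ 84100 km².

84100 km²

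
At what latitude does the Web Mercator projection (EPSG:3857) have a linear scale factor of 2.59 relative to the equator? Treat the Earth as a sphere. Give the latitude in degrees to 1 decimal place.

Mercator scale is k = sec φ = 1/cos φ.
1/cos φ = 2.59  ⇒  cos φ = 0.3861  ⇒  φ = arccos(0.3861) ≈ 67.3°.

67.3°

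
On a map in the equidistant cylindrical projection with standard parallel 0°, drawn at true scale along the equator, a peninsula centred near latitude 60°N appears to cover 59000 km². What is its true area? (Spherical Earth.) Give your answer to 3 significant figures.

29500 km²

For the equirectangular projection with φ₀ = 0 (plate carrée), h = 1 along meridians and k = sec φ along parallels.
Areal scale = h·k = 1 × sec φ; at 60°, h = 1.000, k = 2.000, so h·k = 2.000.
True area = apparent / (areal scale) = 59000 / 2.000 ≈ 29500 km².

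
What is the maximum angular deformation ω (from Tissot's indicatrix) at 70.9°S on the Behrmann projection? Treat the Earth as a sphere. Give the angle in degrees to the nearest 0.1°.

The Behrmann projection is cylindrical equal-area with φ₀ = 30°. A cylindrical equal-area projection with standard parallel φ₀ has meridian scale h = cos φ / cos φ₀ and parallel scale k = cos φ₀ / cos φ (so areas are preserved, h·k = 1).
At 70.9°: h = 0.3778, k = 2.647; principal scales a = 2.647, b = 0.3778.
sin(ω/2) = (a − b)/(a + b) = 2.269/3.024 = 0.7501, so ω = 2 arcsin(0.7501) ≈ 97.2°.

97.2°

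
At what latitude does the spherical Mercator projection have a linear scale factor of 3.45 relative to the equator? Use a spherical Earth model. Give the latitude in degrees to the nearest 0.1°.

73.2°

Mercator scale is k = sec φ = 1/cos φ.
1/cos φ = 3.45  ⇒  cos φ = 0.2899  ⇒  φ = arccos(0.2899) ≈ 73.2°.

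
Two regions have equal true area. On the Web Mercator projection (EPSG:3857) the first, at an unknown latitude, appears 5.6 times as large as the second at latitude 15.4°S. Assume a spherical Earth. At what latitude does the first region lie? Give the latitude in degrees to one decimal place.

Mercator areal scale is sec²φ, so apparent-area ratio = sec²φ₁ / sec²φ₂ = cos²φ₂ / cos²φ₁.
cos²φ₂ / cos²φ₁ = 5.6  ⇒  cos φ₁ = cos 15.4° / √5.6 = 0.9641/2.366 = 0.4074.
φ₁ = arccos(0.4074) ≈ 66.0°.

66.0°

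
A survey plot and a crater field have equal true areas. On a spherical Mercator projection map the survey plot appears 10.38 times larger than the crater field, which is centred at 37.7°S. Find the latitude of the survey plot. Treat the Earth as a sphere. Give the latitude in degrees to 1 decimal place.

75.8°

Mercator areal scale is sec²φ, so apparent-area ratio = sec²φ₁ / sec²φ₂ = cos²φ₂ / cos²φ₁.
cos²φ₂ / cos²φ₁ = 10.38  ⇒  cos φ₁ = cos 37.7° / √10.38 = 0.7912/3.222 = 0.2456.
φ₁ = arccos(0.2456) ≈ 75.8°.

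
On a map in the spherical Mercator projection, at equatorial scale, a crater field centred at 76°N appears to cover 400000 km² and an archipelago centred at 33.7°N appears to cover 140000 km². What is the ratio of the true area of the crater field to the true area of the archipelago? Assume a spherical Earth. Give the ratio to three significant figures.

0.242

Since Mercator area scale is 1/cos²φ, the true area equals the apparent area multiplied by cos²φ.
True area of crater field: 400000 × cos²(76°) = 400000 × 0.05853 = 23410 km².
True area of archipelago: 140000 × cos²(33.7°) = 140000 × 0.6921 = 96900 km².
Ratio = 23410 / 96900 ≈ 0.242.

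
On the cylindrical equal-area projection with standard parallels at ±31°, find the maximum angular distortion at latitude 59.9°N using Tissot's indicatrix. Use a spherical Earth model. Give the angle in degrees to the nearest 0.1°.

58.7°

For cylindrical equal-area with standard parallel φ₀, h = cos φ / cos φ₀ and k = cos φ₀ / cos φ, so h·k = 1.
At 59.9°: h = 0.5851, k = 1.709; principal scales a = 1.709, b = 0.5851.
sin(ω/2) = (a − b)/(a + b) = 1.124/2.294 = 0.4900, so ω = 2 arcsin(0.4900) ≈ 58.7°.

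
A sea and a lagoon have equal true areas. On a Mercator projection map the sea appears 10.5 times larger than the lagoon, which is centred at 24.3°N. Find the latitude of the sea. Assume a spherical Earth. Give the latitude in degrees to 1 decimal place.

For equal true areas on Mercator, apparent areas scale as sec²φ, so the ratio is cos²φ₂ / cos²φ₁.
cos²φ₂ / cos²φ₁ = 10.5  ⇒  cos φ₁ = cos 24.3° / √10.5 = 0.9114/3.240 = 0.2813.
φ₁ = arccos(0.2813) ≈ 73.7°.

73.7°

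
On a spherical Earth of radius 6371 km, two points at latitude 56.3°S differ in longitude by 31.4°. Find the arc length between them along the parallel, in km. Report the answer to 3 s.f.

Arc length along a parallel = R cos φ · Δλ (with Δλ in radians).
= 6371 × cos 56.3° × (31.4° × π/180) = 6371 × 0.5548 × 0.5480 ≈ 1940 km.

1940 km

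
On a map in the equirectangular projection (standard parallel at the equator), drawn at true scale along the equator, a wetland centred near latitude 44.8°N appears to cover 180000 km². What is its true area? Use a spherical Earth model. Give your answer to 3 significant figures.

Plate carrée maps x = Rλ, y = Rφ. The meridian scale is h = 1 and the parallel scale is k = 1/cos φ = sec φ.
Areal scale = h·k = 1 × sec φ; at 44.8°, h = 1.000, k = 1.409, so h·k = 1.409.
True area = apparent / (areal scale) = 180000 / 1.409 ≈ 128000 km².

128000 km²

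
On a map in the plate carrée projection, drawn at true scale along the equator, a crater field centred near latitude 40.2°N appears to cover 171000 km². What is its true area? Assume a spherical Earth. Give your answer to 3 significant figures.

For the equirectangular projection with φ₀ = 0 (plate carrée), h = 1 along meridians and k = sec φ along parallels.
Areal scale = h·k = 1 × sec φ; at 40.2°, h = 1.000, k = 1.309, so h·k = 1.309.
True area = apparent / (areal scale) = 171000 / 1.309 ≈ 131000 km².

131000 km²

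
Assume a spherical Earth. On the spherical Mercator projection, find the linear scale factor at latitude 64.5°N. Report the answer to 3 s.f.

For Mercator, h = k = sec φ (a conformal cylindrical projection has a single point scale, 1/cos φ).
k = 1/cos 64.5° = 1/0.4305 = 2.323.

2.32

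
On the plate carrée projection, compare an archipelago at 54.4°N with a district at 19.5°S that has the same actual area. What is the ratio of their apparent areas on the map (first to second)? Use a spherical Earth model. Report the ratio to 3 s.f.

1.62

For the equirectangular projection with φ₀ = 0 (plate carrée), h = 1 along meridians and k = sec φ along parallels.
Areal scale at 54.4°: h·k = 1.000 × 1.718 = 1.718.
Areal scale at 19.5°: h·k = 1.000 × 1.061 = 1.061.
Ratio = 1.718/1.061 ≈ 1.62.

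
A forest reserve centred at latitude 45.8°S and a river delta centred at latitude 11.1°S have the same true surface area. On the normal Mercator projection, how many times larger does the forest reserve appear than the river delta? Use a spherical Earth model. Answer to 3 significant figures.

1.98

On Mercator, area is exaggerated by sec²φ = 1/cos²φ.
At 45.8°: sec²(45.8°) = 1/0.6972² = 2.057.
At 11.1°: sec²(11.1°) = 1/0.9813² = 1.038.
Ratio = 2.057/1.038 = cos²(11.1°)/cos²(45.8°) ≈ 1.98.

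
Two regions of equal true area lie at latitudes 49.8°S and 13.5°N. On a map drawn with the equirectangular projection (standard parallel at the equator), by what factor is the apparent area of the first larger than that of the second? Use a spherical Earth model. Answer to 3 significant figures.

For the equirectangular projection with φ₀ = 0 (plate carrée), h = 1 along meridians and k = sec φ along parallels.
Areal scale at 49.8°: h·k = 1.000 × 1.549 = 1.549.
Areal scale at 13.5°: h·k = 1.000 × 1.028 = 1.028.
Ratio = 1.549/1.028 ≈ 1.51.

1.51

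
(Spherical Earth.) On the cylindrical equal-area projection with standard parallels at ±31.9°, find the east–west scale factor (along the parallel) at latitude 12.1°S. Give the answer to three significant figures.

0.868

A cylindrical equal-area projection with standard parallel φ₀ has meridian scale h = cos φ / cos φ₀ and parallel scale k = cos φ₀ / cos φ (so areas are preserved, h·k = 1).
k = cos 31.9° / cos 12.1° = 0.8490/0.9778 = 0.8683.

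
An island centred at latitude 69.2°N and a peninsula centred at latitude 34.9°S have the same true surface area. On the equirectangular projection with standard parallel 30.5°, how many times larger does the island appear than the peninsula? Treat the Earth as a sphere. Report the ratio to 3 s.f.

2.31

The equidistant cylindrical projection with φ₀ = 30.5° has h = 1 (meridians true) and k = cos φ₀ / cos φ along parallels.
Areal scale at 69.2°: h·k = 1.000 × 2.426 = 2.426.
Areal scale at 34.9°: h·k = 1.000 × 1.051 = 1.051.
Ratio = 2.426/1.051 ≈ 2.31.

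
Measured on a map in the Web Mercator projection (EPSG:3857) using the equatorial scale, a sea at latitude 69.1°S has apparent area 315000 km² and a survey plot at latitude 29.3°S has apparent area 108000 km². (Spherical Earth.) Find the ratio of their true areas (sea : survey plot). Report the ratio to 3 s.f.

0.488

On Mercator the areal scale is sec²φ, so true area = apparent × cos²φ.
True area of sea: 315000 × cos²(69.1°) = 315000 × 0.1273 = 40090 km².
True area of survey plot: 108000 × cos²(29.3°) = 108000 × 0.7605 = 82130 km².
Ratio = 40090 / 82130 ≈ 0.488.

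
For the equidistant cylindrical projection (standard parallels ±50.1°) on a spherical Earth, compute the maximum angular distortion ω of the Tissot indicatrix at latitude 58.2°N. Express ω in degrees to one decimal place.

The equidistant cylindrical projection with φ₀ = 50.1° has h = 1 (meridians true) and k = cos φ₀ / cos φ along parallels.
At 58.2°: h = 1.000, k = 1.217; principal scales a = 1.217, b = 1.000.
sin(ω/2) = (a − b)/(a + b) = 0.2173/2.217 = 0.09799, so ω = 2 arcsin(0.09799) ≈ 11.2°.

11.2°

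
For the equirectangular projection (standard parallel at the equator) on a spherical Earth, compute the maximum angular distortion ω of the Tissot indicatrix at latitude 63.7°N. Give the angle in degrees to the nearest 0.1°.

45.4°

Plate carrée maps x = Rλ, y = Rφ. The meridian scale is h = 1 and the parallel scale is k = 1/cos φ = sec φ.
At 63.7°: h = 1.000, k = 2.257; principal scales a = 2.257, b = 1.000.
sin(ω/2) = (a − b)/(a + b) = 1.257/3.257 = 0.3859, so ω = 2 arcsin(0.3859) ≈ 45.4°.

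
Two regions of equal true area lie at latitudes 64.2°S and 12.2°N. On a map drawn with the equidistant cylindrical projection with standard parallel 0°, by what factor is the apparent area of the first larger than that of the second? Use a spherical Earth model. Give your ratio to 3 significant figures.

For the equirectangular projection with φ₀ = 0 (plate carrée), h = 1 along meridians and k = sec φ along parallels.
Areal scale at 64.2°: h·k = 1.000 × 2.298 = 2.298.
Areal scale at 12.2°: h·k = 1.000 × 1.023 = 1.023.
Ratio = 2.298/1.023 ≈ 2.25.

2.25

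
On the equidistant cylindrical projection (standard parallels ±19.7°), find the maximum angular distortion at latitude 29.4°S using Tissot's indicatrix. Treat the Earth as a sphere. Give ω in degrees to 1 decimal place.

4.4°

With standard parallel φ₀ = 19.7°, the equirectangular projection gives x = Rλ cos φ₀, y = Rφ, so h = 1 and k = cos 19.7° / cos φ.
At 29.4°: h = 1.000, k = 1.081; principal scales a = 1.081, b = 1.000.
sin(ω/2) = (a − b)/(a + b) = 0.08064/2.081 = 0.03876, so ω = 2 arcsin(0.03876) ≈ 4.4°.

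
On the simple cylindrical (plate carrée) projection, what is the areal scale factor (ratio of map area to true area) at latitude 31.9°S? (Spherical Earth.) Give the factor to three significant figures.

1.18

Plate carrée maps x = Rλ, y = Rφ. The meridian scale is h = 1 and the parallel scale is k = 1/cos φ = sec φ.
Areal scale = h·k = 1 × sec φ; at 31.9°, h = 1.000, k = 1.178, so h·k = 1.178.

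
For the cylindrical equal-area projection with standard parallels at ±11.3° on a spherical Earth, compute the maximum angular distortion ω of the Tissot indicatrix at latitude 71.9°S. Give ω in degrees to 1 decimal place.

109.7°

For cylindrical equal-area with standard parallel φ₀, h = cos φ / cos φ₀ and k = cos φ₀ / cos φ, so h·k = 1.
At 71.9°: h = 0.3168, k = 3.156; principal scales a = 3.156, b = 0.3168.
sin(ω/2) = (a − b)/(a + b) = 2.840/3.473 = 0.8176, so ω = 2 arcsin(0.8176) ≈ 109.7°.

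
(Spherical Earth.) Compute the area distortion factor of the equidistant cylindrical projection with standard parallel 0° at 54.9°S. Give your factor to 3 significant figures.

In the plate carrée (x = Rλ, y = Rφ), meridians are true-scale (h = 1) and parallels are stretched by k = sec φ.
Areal scale = h·k = 1 × sec φ; at 54.9°, h = 1.000, k = 1.739, so h·k = 1.739.

1.74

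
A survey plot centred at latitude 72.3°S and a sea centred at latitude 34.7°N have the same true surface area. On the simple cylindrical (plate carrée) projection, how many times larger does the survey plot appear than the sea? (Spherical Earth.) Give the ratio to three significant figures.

2.70

Plate carrée maps x = Rλ, y = Rφ. The meridian scale is h = 1 and the parallel scale is k = 1/cos φ = sec φ.
Areal scale at 72.3°: h·k = 1.000 × 3.289 = 3.289.
Areal scale at 34.7°: h·k = 1.000 × 1.216 = 1.216.
Ratio = 3.289/1.216 ≈ 2.70.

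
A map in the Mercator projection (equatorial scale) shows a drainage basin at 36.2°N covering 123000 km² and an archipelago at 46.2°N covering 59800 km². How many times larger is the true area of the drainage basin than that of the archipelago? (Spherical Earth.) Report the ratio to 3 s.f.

Since Mercator area scale is 1/cos²φ, the true area equals the apparent area multiplied by cos²φ.
True area of drainage basin: 123000 × cos²(36.2°) = 123000 × 0.6512 = 80100 km².
True area of archipelago: 59800 × cos²(46.2°) = 59800 × 0.4791 = 28650 km².
Ratio = 80100 / 28650 ≈ 2.80.

2.80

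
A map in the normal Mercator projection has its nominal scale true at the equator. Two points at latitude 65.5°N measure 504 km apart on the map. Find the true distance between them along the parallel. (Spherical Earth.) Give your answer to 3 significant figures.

The Mercator projection is conformal; its linear scale factor is the same in every direction and equals sec φ = 1/cos φ.
Along the parallel at 65.5°, map distances are exaggerated by k = sec 65.5° = 2.411.
True distance = 504 / 2.411 = 504 × cos 65.5° ≈ 209 km.

209 km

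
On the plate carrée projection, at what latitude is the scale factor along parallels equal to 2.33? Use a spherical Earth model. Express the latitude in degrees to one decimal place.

64.6°

Plate carrée: h = 1, k = sec φ along parallels.
sec φ = 2.33  ⇒  cos φ = 0.4292  ⇒  φ ≈ 64.6°.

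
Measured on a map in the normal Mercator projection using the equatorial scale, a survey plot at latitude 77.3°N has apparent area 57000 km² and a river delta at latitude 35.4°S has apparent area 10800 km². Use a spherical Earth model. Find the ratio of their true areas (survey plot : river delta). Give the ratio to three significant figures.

On Mercator the areal scale is sec²φ, so true area = apparent × cos²φ.
True area of survey plot: 57000 × cos²(77.3°) = 57000 × 0.04833 = 2755 km².
True area of river delta: 10800 × cos²(35.4°) = 10800 × 0.6644 = 7176 km².
Ratio = 2755 / 7176 ≈ 0.384.

0.384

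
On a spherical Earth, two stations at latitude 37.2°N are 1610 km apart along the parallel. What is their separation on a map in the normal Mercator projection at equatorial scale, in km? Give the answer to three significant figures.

2020 km

For Mercator, h = k = sec φ (a conformal cylindrical projection has a single point scale, 1/cos φ).
Along the parallel, k = sec 37.2° = 1/0.7965 = 1.255.
Map distance = 1610 × 1.255 ≈ 2020 km.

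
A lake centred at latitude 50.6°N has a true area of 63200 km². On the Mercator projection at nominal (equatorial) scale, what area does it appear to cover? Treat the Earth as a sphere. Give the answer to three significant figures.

The Mercator projection is conformal; its linear scale factor is the same in every direction and equals sec φ = 1/cos φ.
Areal scale = k² = sec²φ = 1/cos²(50.6°) = 1/0.6347² = 2.482.
Apparent area = 63200 × 2.482 ≈ 157000 km².

157000 km²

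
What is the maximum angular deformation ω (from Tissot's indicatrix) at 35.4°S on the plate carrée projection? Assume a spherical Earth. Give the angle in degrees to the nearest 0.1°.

11.7°

For the equirectangular projection with φ₀ = 0 (plate carrée), h = 1 along meridians and k = sec φ along parallels.
At 35.4°: h = 1.000, k = 1.227; principal scales a = 1.227, b = 1.000.
sin(ω/2) = (a − b)/(a + b) = 0.2268/2.227 = 0.1019, so ω = 2 arcsin(0.1019) ≈ 11.7°.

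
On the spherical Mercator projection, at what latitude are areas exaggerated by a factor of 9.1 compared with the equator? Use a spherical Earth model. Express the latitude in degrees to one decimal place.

Mercator areal scale is sec²φ.
sec²φ = 9.1  ⇒  cos²φ = 0.1099  ⇒  cos φ = 0.3315.
φ = arccos(0.3315) ≈ 70.6°.

70.6°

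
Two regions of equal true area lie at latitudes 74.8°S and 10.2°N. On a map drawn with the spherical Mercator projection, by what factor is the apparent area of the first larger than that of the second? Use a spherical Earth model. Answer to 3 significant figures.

Mercator areal scale is sec²φ.
At 74.8°: sec²(74.8°) = 1/0.2622² = 14.55.
At 10.2°: sec²(10.2°) = 1/0.9842² = 1.032.
Ratio = 14.55/1.032 = cos²(10.2°)/cos²(74.8°) ≈ 14.1.

14.1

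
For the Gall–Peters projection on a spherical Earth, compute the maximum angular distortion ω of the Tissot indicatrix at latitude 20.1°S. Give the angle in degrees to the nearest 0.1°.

Gall–Peters is a cylindrical equal-area projection with standard parallels at ±45°. Cylindrical equal-area (φ₀ = 45°): h = cos φ / cos 45° along meridians, k = cos 45° / cos φ along parallels; h·k = 1.
At 20.1°: h = 1.328, k = 0.7530; principal scales a = 1.328, b = 0.7530.
sin(ω/2) = (a − b)/(a + b) = 0.5751/2.081 = 0.2764, so ω = 2 arcsin(0.2764) ≈ 32.1°.

32.1°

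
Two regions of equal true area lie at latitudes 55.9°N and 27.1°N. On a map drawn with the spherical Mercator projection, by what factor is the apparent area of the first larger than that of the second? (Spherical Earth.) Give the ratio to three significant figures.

Mercator areal scale is sec²φ.
At 55.9°: sec²(55.9°) = 1/0.5606² = 3.182.
At 27.1°: sec²(27.1°) = 1/0.8902² = 1.262.
Ratio = 3.182/1.262 = cos²(27.1°)/cos²(55.9°) ≈ 2.52.

2.52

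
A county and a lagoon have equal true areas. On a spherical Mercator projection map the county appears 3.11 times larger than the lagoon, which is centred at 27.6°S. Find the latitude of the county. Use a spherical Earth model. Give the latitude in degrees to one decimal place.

59.8°

Mercator areal scale is sec²φ, so apparent-area ratio = sec²φ₁ / sec²φ₂ = cos²φ₂ / cos²φ₁.
cos²φ₂ / cos²φ₁ = 3.11  ⇒  cos φ₁ = cos 27.6° / √3.11 = 0.8862/1.764 = 0.5025.
φ₁ = arccos(0.5025) ≈ 59.8°.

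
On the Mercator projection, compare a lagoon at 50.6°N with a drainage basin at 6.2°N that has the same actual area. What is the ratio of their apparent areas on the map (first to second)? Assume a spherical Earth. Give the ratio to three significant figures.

On Mercator, area is exaggerated by sec²φ = 1/cos²φ.
At 50.6°: sec²(50.6°) = 1/0.6347² = 2.482.
At 6.2°: sec²(6.2°) = 1/0.9942² = 1.012.
Ratio = 2.482/1.012 = cos²(6.2°)/cos²(50.6°) ≈ 2.45.

2.45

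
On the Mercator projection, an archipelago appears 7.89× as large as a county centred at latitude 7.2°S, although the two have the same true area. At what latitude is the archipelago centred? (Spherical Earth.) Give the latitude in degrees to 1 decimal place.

69.3°

On Mercator, (apparent₁)/(apparent₂) = sec²φ₁ / sec²φ₂ when true areas are equal.
cos²φ₂ / cos²φ₁ = 7.89  ⇒  cos φ₁ = cos 7.2° / √7.89 = 0.9921/2.809 = 0.3532.
φ₁ = arccos(0.3532) ≈ 69.3°.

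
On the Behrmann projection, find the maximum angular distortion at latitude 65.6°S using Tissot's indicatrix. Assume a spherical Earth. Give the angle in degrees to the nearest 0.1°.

78.0°

Behrmann is a cylindrical equal-area projection with standard parallels at ±30°. For cylindrical equal-area with standard parallel φ₀, h = cos φ / cos φ₀ and k = cos φ₀ / cos φ, so h·k = 1.
At 65.6°: h = 0.4770, k = 2.096; principal scales a = 2.096, b = 0.4770.
sin(ω/2) = (a − b)/(a + b) = 1.619/2.573 = 0.6293, so ω = 2 arcsin(0.6293) ≈ 78.0°.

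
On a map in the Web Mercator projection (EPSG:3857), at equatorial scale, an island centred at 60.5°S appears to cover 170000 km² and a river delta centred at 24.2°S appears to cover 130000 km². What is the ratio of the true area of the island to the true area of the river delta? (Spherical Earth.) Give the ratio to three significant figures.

Mercator's areal exaggeration is sec²φ; hence true area = (apparent area) · cos²φ.
True area of island: 170000 × cos²(60.5°) = 170000 × 0.2425 = 41220 km².
True area of river delta: 130000 × cos²(24.2°) = 130000 × 0.8320 = 108200 km².
Ratio = 41220 / 108200 ≈ 0.381.

0.381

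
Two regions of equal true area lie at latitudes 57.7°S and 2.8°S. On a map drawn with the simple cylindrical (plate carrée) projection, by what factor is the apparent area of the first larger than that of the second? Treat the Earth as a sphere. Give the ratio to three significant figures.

1.87

Plate carrée maps x = Rλ, y = Rφ. The meridian scale is h = 1 and the parallel scale is k = 1/cos φ = sec φ.
Areal scale at 57.7°: h·k = 1.000 × 1.871 = 1.871.
Areal scale at 2.8°: h·k = 1.000 × 1.001 = 1.001.
Ratio = 1.871/1.001 ≈ 1.87.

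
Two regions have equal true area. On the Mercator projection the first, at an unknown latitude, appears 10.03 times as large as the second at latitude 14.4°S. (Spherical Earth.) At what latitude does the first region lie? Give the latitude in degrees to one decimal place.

72.2°

On Mercator, (apparent₁)/(apparent₂) = sec²φ₁ / sec²φ₂ when true areas are equal.
cos²φ₂ / cos²φ₁ = 10.03  ⇒  cos φ₁ = cos 14.4° / √10.03 = 0.9686/3.167 = 0.3058.
φ₁ = arccos(0.3058) ≈ 72.2°.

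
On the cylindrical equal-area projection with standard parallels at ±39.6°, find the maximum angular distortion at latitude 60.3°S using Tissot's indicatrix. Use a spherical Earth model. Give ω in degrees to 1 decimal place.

49.0°

Cylindrical equal-area (φ₀ = 39.6°): h = cos φ / cos 39.6° along meridians, k = cos 39.6° / cos φ along parallels; h·k = 1.
At 60.3°: h = 0.6430, k = 1.555; principal scales a = 1.555, b = 0.6430.
sin(ω/2) = (a − b)/(a + b) = 0.9121/2.198 = 0.4149, so ω = 2 arcsin(0.4149) ≈ 49.0°.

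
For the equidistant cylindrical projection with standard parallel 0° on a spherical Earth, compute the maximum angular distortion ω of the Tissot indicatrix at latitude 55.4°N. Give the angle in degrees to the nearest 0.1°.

32.0°

In the plate carrée (x = Rλ, y = Rφ), meridians are true-scale (h = 1) and parallels are stretched by k = sec φ.
At 55.4°: h = 1.000, k = 1.761; principal scales a = 1.761, b = 1.000.
sin(ω/2) = (a − b)/(a + b) = 0.7610/2.761 = 0.2756, so ω = 2 arcsin(0.2756) ≈ 32.0°.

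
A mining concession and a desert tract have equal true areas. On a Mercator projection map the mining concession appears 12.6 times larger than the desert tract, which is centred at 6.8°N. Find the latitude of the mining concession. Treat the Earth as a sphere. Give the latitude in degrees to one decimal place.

73.8°

On Mercator, (apparent₁)/(apparent₂) = sec²φ₁ / sec²φ₂ when true areas are equal.
cos²φ₂ / cos²φ₁ = 12.6  ⇒  cos φ₁ = cos 6.8° / √12.6 = 0.9930/3.550 = 0.2797.
φ₁ = arccos(0.2797) ≈ 73.8°.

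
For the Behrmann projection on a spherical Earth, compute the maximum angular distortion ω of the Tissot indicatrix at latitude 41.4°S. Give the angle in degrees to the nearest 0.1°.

16.4°

Behrmann is a cylindrical equal-area projection with standard parallels at ±30°. Cylindrical equal-area (φ₀ = 30°): h = cos φ / cos 30° along meridians, k = cos 30° / cos φ along parallels; h·k = 1.
At 41.4°: h = 0.8662, k = 1.155; principal scales a = 1.155, b = 0.8662.
sin(ω/2) = (a − b)/(a + b) = 0.2884/2.021 = 0.1427, so ω = 2 arcsin(0.1427) ≈ 16.4°.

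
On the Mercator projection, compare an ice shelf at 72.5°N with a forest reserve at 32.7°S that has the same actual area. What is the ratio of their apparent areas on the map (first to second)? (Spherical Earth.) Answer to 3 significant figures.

Mercator is conformal with k = sec φ, so areal scale = k² = sec²φ.
At 72.5°: sec²(72.5°) = 1/0.3007² = 11.06.
At 32.7°: sec²(32.7°) = 1/0.8415² = 1.412.
Ratio = 11.06/1.412 = cos²(32.7°)/cos²(72.5°) ≈ 7.83.

7.83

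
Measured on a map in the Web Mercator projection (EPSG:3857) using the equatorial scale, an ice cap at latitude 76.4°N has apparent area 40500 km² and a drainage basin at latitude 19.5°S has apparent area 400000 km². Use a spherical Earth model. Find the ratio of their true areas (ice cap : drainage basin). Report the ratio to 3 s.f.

0.00630

Mercator's areal exaggeration is sec²φ; hence true area = (apparent area) · cos²φ.
True area of ice cap: 40500 × cos²(76.4°) = 40500 × 0.05529 = 2239 km².
True area of drainage basin: 400000 × cos²(19.5°) = 400000 × 0.8886 = 355400 km².
Ratio = 2239 / 355400 ≈ 0.00630.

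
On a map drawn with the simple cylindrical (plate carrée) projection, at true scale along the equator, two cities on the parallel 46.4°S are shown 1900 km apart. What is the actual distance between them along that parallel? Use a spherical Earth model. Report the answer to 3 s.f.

1310 km

Plate carrée maps x = Rλ, y = Rφ. The meridian scale is h = 1 and the parallel scale is k = 1/cos φ = sec φ.
Along the parallel at 46.4°, map distances are exaggerated by k = sec 46.4° = 1.450.
True distance = 1900 / 1.450 = 1900 × cos 46.4° ≈ 1310 km.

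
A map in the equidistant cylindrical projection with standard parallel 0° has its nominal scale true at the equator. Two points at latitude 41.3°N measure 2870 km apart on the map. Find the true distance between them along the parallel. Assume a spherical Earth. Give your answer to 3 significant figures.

In the plate carrée (x = Rλ, y = Rφ), meridians are true-scale (h = 1) and parallels are stretched by k = sec φ.
Along the parallel at 41.3°, map distances are exaggerated by k = sec 41.3° = 1.331.
True distance = 2870 / 1.331 = 2870 × cos 41.3° ≈ 2160 km.

2160 km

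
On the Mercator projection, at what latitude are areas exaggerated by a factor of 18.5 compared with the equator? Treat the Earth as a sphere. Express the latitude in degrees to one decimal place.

76.6°

Mercator areal scale is sec²φ.
sec²φ = 18.5  ⇒  cos²φ = 0.05405  ⇒  cos φ = 0.2325.
φ = arccos(0.2325) ≈ 76.6°.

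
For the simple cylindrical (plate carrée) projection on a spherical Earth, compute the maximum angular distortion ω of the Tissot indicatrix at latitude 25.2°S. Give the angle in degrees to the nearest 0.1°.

5.7°

Plate carrée maps x = Rλ, y = Rφ. The meridian scale is h = 1 and the parallel scale is k = 1/cos φ = sec φ.
At 25.2°: h = 1.000, k = 1.105; principal scales a = 1.105, b = 1.000.
sin(ω/2) = (a − b)/(a + b) = 0.1052/2.105 = 0.04996, so ω = 2 arcsin(0.04996) ≈ 5.7°.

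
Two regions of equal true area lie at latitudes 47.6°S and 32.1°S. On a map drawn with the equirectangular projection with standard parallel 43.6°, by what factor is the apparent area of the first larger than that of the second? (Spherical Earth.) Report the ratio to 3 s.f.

With standard parallel φ₀ = 43.6°, the equirectangular projection gives x = Rλ cos φ₀, y = Rφ, so h = 1 and k = cos 43.6° / cos φ.
Areal scale at 47.6°: h·k = 1.000 × 1.074 = 1.074.
Areal scale at 32.1°: h·k = 1.000 × 0.8549 = 0.8549.
Ratio = 1.074/0.8549 ≈ 1.26.

1.26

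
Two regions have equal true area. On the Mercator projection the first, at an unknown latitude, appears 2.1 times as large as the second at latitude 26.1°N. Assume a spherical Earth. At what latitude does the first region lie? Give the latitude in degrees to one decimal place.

On Mercator, (apparent₁)/(apparent₂) = sec²φ₁ / sec²φ₂ when true areas are equal.
cos²φ₂ / cos²φ₁ = 2.1  ⇒  cos φ₁ = cos 26.1° / √2.1 = 0.8980/1.449 = 0.6197.
φ₁ = arccos(0.6197) ≈ 51.7°.

51.7°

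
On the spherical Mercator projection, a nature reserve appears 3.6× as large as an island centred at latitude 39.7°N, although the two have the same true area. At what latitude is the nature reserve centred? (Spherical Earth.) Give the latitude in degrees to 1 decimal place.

66.1°

Mercator areal scale is sec²φ, so apparent-area ratio = sec²φ₁ / sec²φ₂ = cos²φ₂ / cos²φ₁.
cos²φ₂ / cos²φ₁ = 3.6  ⇒  cos φ₁ = cos 39.7° / √3.6 = 0.7694/1.897 = 0.4055.
φ₁ = arccos(0.4055) ≈ 66.1°.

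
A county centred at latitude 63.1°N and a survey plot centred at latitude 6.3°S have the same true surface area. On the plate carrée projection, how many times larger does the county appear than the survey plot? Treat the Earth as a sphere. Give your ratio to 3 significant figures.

For the equirectangular projection with φ₀ = 0 (plate carrée), h = 1 along meridians and k = sec φ along parallels.
Areal scale at 63.1°: h·k = 1.000 × 2.210 = 2.210.
Areal scale at 6.3°: h·k = 1.000 × 1.006 = 1.006.
Ratio = 2.210/1.006 ≈ 2.20.

2.20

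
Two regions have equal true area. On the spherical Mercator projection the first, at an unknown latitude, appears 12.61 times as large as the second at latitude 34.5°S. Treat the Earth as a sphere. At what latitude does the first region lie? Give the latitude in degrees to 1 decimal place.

On Mercator, (apparent₁)/(apparent₂) = sec²φ₁ / sec²φ₂ when true areas are equal.
cos²φ₂ / cos²φ₁ = 12.61  ⇒  cos φ₁ = cos 34.5° / √12.61 = 0.8241/3.551 = 0.2321.
φ₁ = arccos(0.2321) ≈ 76.6°.

76.6°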